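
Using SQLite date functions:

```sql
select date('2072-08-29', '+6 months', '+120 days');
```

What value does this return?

Adding +6 months to 2072-08-29 targets 2073-02-29. February 2073 has only 28 days, so SQLite normalizes the 1-day overflow forward to 2073-03-01.
Applying '+120 days' to 2073-03-01: counting 120 days forward gives 2073-06-29.

2073-06-29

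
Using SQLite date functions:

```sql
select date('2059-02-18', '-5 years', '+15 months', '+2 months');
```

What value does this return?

2055-07-18

Adding -5 years to 2059-02-18 gives 2054-02-18.
Adding +15 months to 2054-02-18 gives 2055-05-18.
Adding +2 months to 2055-05-18 gives 2055-07-18.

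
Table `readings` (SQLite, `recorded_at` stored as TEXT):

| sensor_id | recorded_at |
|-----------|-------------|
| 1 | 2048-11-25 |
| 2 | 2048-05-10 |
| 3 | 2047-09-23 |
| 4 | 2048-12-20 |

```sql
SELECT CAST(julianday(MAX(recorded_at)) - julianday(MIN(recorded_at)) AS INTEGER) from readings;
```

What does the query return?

454

MIN = 2047-09-23, MAX = 2048-12-20.
7 days remain in September 2047 after the 23rd (30 − 23).
Full months from October 2047 through November 2048 contribute their day counts.
Then 20 days into December 2048.
Total: 7 + 31 + 30 + 31 + 31 + 29 + 31 + 30 + 31 + 30 + 31 + 31 + 30 + 31 + 30 + 20 = 454.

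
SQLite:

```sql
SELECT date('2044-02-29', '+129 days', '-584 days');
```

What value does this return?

Applying '+129 days' to 2044-02-29: counting 129 days forward gives 2044-07-07.
Applying '-584 days' to 2044-07-07: counting 584 days back gives 2042-12-01.

2042-12-01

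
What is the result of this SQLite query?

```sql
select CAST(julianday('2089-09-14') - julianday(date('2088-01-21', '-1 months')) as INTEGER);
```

633

Adding -1 month to 2088-01-21 gives 2087-12-21.
10 days remain in December 2087 after the 21st (31 − 21).
Full months from January 2088 through August 2089 contribute their day counts.
Then 14 days into September 2089.
Total: 10 + 31 + 29 + 31 + 30 + 31 + 30 + 31 + 31 + 30 + 31 + 30 + 31 + 31 + 28 + 31 + 30 + 31 + 30 + 31 + 31 + 14 = 633.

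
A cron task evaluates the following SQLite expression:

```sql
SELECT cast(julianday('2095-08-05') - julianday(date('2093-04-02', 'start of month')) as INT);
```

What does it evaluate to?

856

`start of month` rewinds 2093-04-02 to 2093-04-01.
29 days remain in April 2093 after the 1st (30 − 1).
Full months from May 2093 through July 2095 contribute their day counts.
Then 5 days into August 2095.
Total: 29 + 31 + 30 + 31 + 31 + 30 + 31 + 30 + 31 + 31 + 28 + 31 + 30 + 31 + 30 + 31 + 31 + 30 + 31 + 30 + 31 + 31 + 28 + 31 + 30 + 31 + 30 + 31 + 5 = 856.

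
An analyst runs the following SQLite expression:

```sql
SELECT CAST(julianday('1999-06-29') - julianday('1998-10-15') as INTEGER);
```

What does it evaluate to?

16 days remain in October 1998 after the 15th (31 − 15).
Full months from November 1998 through May 1999 contribute their day counts.
Then 29 days into June 1999.
Total: 16 + 30 + 31 + 31 + 28 + 31 + 30 + 31 + 29 = 257.

257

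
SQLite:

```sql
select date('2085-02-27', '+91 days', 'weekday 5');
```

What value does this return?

Applying '+91 days' to 2085-02-27: counting 91 days forward gives 2085-05-29.
`weekday 5` advances to the next Friday; 2085-05-29 is a Tuesday, so it moves forward to 2085-06-01.

2085-06-01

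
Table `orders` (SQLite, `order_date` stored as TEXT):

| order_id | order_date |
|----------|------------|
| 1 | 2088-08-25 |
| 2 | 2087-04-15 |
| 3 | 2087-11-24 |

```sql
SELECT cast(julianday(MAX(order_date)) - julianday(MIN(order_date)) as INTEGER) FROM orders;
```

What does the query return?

MIN = 2087-04-15, MAX = 2088-08-25.
15 days remain in April 2087 after the 15th (30 − 15).
Full months from May 2087 through July 2088 contribute their day counts.
Then 25 days into August 2088.
Total: 15 + 31 + 30 + 31 + 31 + 30 + 31 + 30 + 31 + 31 + 29 + 31 + 30 + 31 + 30 + 31 + 25 = 498.

498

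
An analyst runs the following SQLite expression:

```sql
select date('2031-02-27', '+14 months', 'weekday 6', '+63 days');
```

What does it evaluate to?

Adding +14 months to 2031-02-27 gives 2032-04-27.
`weekday 6` advances to the next Saturday; 2032-04-27 is a Tuesday, so it moves forward to 2032-05-01.
Applying '+63 days' to 2032-05-01: counting 63 days forward gives 2032-07-03.

2032-07-03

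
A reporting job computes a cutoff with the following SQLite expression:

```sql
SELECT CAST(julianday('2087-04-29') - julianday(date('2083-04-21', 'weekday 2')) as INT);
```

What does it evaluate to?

1463

`weekday 2` advances to the next Tuesday; 2083-04-21 is a Wednesday, so it moves forward to 2083-04-27.
3 days remain in April 2083 after the 27th (30 − 27).
Full months from May 2083 through March 2087 contribute their day counts.
Then 29 days into April 2087.
Total: 3 + 31 + 30 + 31 + 31 + 30 + 31 + 30 + 31 + 31 + 29 + 31 + 30 + 31 + 30 + 31 + 31 + 30 + 31 + 30 + 31 + 31 + 28 + 31 + 30 + 31 + 30 + 31 + 31 + 30 + 31 + 30 + 31 + 31 + 28 + 31 + 30 + 31 + 30 + 31 + 31 + 30 + 31 + 30 + 31 + 31 + 28 + 31 + 29 = 1463.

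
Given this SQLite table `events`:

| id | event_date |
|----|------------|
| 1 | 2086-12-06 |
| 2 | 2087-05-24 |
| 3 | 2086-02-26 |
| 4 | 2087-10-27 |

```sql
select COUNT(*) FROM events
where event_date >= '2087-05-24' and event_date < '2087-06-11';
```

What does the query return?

Rows in [2087-05-24, 2087-06-11): 2087-05-24 → 1 row.

1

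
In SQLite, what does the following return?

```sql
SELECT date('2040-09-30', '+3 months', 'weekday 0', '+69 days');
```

2041-03-09

Adding +3 months to 2040-09-30 gives 2040-12-30.
`weekday 0` advances to the next Sunday; 2040-12-30 is already a Sunday, so it stays at 2040-12-30.
Applying '+69 days' to 2040-12-30: counting 69 days forward gives 2041-03-09.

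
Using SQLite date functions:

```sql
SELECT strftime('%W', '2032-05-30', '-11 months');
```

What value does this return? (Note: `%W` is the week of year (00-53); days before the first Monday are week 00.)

First apply '-11 months': 2032-05-30 → 2031-06-30.
2031-06-30 is a Monday. SQLite's %W counts Mondays since the year started; the result is 26.

26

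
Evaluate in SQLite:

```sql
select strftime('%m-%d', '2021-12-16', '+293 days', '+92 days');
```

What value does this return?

01-05

First apply '+293 days', '+92 days': 2021-12-16 → 2023-01-05.
`%m-%d` extracts the month-day: 01-05.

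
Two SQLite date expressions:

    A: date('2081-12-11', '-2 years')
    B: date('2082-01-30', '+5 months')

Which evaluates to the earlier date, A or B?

A

A = 2079-12-11.
B = 2082-06-30.
A is earlier.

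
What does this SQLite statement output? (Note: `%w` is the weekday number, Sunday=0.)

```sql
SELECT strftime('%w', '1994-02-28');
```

1

1994-02-28 is a Monday; with Sunday=0 that is 1.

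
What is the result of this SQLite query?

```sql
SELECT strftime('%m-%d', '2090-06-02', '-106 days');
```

First apply '-106 days': 2090-06-02 → 2090-02-16.
`%m-%d` extracts the month-day: 02-16.

02-16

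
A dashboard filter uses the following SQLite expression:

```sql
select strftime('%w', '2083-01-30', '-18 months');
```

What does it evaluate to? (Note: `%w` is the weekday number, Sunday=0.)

3

First apply '-18 months': 2083-01-30 → 2081-07-30.
2081-07-30 is a Wednesday; with Sunday=0 that is 3.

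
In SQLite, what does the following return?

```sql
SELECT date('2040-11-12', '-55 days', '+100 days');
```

Applying '-55 days' to 2040-11-12: counting 55 days back gives 2040-09-18.
Applying '+100 days' to 2040-09-18: counting 100 days forward gives 2040-12-27.

2040-12-27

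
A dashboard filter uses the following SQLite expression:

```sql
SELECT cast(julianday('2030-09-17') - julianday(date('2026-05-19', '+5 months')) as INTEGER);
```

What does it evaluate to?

Adding +5 months to 2026-05-19 gives 2026-10-19.
12 days remain in October 2026 after the 19th (31 − 19).
Full months from November 2026 through August 2030 contribute their day counts.
Then 17 days into September 2030.
Total: 12 + 30 + 31 + 31 + 28 + 31 + 30 + 31 + 30 + 31 + 31 + 30 + 31 + 30 + 31 + 31 + 29 + 31 + 30 + 31 + 30 + 31 + 31 + 30 + 31 + 30 + 31 + 31 + 28 + 31 + 30 + 31 + 30 + 31 + 31 + 30 + 31 + 30 + 31 + 31 + 28 + 31 + 30 + 31 + 30 + 31 + 31 + 17 = 1429.

1429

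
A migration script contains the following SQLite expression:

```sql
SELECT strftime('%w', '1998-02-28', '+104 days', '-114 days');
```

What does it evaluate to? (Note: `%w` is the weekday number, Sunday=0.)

3

First apply '+104 days', '-114 days': 1998-02-28 → 1998-02-18.
1998-02-18 is a Wednesday; with Sunday=0 that is 3.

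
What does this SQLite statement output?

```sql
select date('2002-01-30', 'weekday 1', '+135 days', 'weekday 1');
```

`weekday 1` advances to the next Monday; 2002-01-30 is a Wednesday, so it moves forward to 2002-02-04.
Applying '+135 days' to 2002-02-04: counting 135 days forward gives 2002-06-19.
`weekday 1` advances to the next Monday; 2002-06-19 is a Wednesday, so it moves forward to 2002-06-24.

2002-06-24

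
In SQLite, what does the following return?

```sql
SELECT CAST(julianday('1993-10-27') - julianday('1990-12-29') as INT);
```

2 days remain in December 1990 after the 29th (31 − 29).
Full months from January 1991 through September 1993 contribute their day counts.
Then 27 days into October 1993.
Total: 2 + 31 + 28 + 31 + 30 + 31 + 30 + 31 + 31 + 30 + 31 + 30 + 31 + 31 + 29 + 31 + 30 + 31 + 30 + 31 + 31 + 30 + 31 + 30 + 31 + 31 + 28 + 31 + 30 + 31 + 30 + 31 + 31 + 30 + 27 = 1033.

1033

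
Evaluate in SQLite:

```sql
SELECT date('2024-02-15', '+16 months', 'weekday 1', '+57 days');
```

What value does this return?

2025-08-12

Adding +16 months to 2024-02-15 gives 2025-06-15.
`weekday 1` advances to the next Monday; 2025-06-15 is a Sunday, so it moves forward to 2025-06-16.
Applying '+57 days' to 2025-06-16: counting 57 days forward gives 2025-08-12.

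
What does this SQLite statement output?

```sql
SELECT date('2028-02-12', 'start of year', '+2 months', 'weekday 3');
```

2028-03-01

`start of year` rewinds 2028-02-12 to 2028-01-01.
Adding +2 months to 2028-01-01 gives 2028-03-01.
`weekday 3` advances to the next Wednesday; 2028-03-01 is already a Wednesday, so it stays at 2028-03-01.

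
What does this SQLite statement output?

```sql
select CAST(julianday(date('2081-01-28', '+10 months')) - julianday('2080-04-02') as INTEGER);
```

605

Adding +10 months to 2081-01-28 gives 2081-11-28.
28 days remain in April 2080 after the 2nd (30 − 2).
Full months from May 2080 through October 2081 contribute their day counts.
Then 28 days into November 2081.
Total: 28 + 31 + 30 + 31 + 31 + 30 + 31 + 30 + 31 + 31 + 28 + 31 + 30 + 31 + 30 + 31 + 31 + 30 + 31 + 28 = 605.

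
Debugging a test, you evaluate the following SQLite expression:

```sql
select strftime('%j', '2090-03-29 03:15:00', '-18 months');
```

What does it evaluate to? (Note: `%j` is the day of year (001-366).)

First apply '-18 months': 2090-03-29 03:15:00 → 2088-09-29 03:15:00.
Day-of-year for 2088-09-29: days since 2088-01-01 inclusive = 273, zero-padded to 273.

273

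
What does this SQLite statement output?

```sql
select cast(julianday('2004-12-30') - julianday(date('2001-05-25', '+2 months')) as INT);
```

1254

Adding +2 months to 2001-05-25 gives 2001-07-25.
6 days remain in July 2001 after the 25th (31 − 25).
Full months from August 2001 through November 2004 contribute their day counts.
Then 30 days into December 2004.
Total: 6 + 31 + 30 + 31 + 30 + 31 + 31 + 28 + 31 + 30 + 31 + 30 + 31 + 31 + 30 + 31 + 30 + 31 + 31 + 28 + 31 + 30 + 31 + 30 + 31 + 31 + 30 + 31 + 30 + 31 + 31 + 29 + 31 + 30 + 31 + 30 + 31 + 31 + 30 + 31 + 30 + 30 = 1254.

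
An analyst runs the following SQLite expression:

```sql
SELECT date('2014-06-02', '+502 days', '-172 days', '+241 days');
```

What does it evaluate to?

2015-12-25

Applying '+502 days' to 2014-06-02: counting 502 days forward gives 2015-10-17.
Applying '-172 days' to 2015-10-17: counting 172 days back gives 2015-04-28.
Applying '+241 days' to 2015-04-28: counting 241 days forward gives 2015-12-25.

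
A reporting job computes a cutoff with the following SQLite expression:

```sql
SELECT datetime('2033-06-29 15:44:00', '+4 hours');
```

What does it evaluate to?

+4 hours from 2033-06-29 15:44:00 is 2033-06-29 19:44:00.

2033-06-29 19:44:00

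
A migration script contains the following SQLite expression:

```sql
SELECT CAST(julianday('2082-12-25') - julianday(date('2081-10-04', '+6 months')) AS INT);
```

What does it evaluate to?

Adding +6 months to 2081-10-04 gives 2082-04-04.
26 days remain in April 2082 after the 4th (30 − 4).
Full months from May 2082 through November 2082 contribute their day counts.
Then 25 days into December 2082.
Total: 26 + 31 + 30 + 31 + 31 + 30 + 31 + 30 + 25 = 265.

265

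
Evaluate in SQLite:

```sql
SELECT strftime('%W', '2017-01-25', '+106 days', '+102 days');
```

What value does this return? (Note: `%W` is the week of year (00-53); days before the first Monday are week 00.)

First apply '+106 days', '+102 days': 2017-01-25 → 2017-08-21.
2017-08-21 is a Monday. SQLite's %W counts Mondays since the year started; the result is 34.

34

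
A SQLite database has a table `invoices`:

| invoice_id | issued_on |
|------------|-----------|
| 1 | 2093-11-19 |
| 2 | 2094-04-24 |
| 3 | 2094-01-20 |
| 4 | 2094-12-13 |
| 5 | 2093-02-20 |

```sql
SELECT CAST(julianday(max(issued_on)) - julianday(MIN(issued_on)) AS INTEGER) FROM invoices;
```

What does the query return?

MIN = 2093-02-20, MAX = 2094-12-13.
8 days remain in February 2093 after the 20th (28 − 20).
Full months from March 2093 through November 2094 contribute their day counts.
Then 13 days into December 2094.
Total: 8 + 31 + 30 + 31 + 30 + 31 + 31 + 30 + 31 + 30 + 31 + 31 + 28 + 31 + 30 + 31 + 30 + 31 + 31 + 30 + 31 + 30 + 13 = 661.

661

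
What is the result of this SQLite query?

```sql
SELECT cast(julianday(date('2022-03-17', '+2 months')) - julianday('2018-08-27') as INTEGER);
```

1359

Adding +2 months to 2022-03-17 gives 2022-05-17.
4 days remain in August 2018 after the 27th (31 − 27).
Full months from September 2018 through April 2022 contribute their day counts.
Then 17 days into May 2022.
Total: 4 + 30 + 31 + 30 + 31 + 31 + 28 + 31 + 30 + 31 + 30 + 31 + 31 + 30 + 31 + 30 + 31 + 31 + 29 + 31 + 30 + 31 + 30 + 31 + 31 + 30 + 31 + 30 + 31 + 31 + 28 + 31 + 30 + 31 + 30 + 31 + 31 + 30 + 31 + 30 + 31 + 31 + 28 + 31 + 30 + 17 = 1359.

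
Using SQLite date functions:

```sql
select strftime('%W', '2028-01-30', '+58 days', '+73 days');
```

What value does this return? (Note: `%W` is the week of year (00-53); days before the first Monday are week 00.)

First apply '+58 days', '+73 days': 2028-01-30 → 2028-06-09.
2028-06-09 is a Friday. SQLite's %W counts Mondays since the year started; the result is 23.

23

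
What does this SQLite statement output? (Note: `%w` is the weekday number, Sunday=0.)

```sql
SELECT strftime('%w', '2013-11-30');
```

6

2013-11-30 is a Saturday; with Sunday=0 that is 6.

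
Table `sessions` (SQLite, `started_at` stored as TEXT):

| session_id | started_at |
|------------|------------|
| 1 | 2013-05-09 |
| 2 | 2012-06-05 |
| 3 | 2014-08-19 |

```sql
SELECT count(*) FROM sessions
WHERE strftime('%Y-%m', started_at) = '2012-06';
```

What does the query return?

Rows with year-month 2012-06: 2012-06-05 → 1.

1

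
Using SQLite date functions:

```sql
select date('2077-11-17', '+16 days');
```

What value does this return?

2077-12-03

November 2077 has 30 days; 13 remain after the 17th, so 14 days reach 2077-12-01.
Advancing 2 more days within December lands on 2077-12-03.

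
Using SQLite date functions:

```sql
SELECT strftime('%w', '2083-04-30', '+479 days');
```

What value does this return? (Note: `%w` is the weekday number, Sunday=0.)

First apply '+479 days': 2083-04-30 → 2084-08-21.
2084-08-21 is a Monday; with Sunday=0 that is 1.

1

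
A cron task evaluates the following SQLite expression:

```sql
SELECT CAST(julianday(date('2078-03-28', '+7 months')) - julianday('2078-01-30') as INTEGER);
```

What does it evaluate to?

Adding +7 months to 2078-03-28 gives 2078-10-28.
1 day remains in January 2078 after the 30th (31 − 30).
Full months from February 2078 through September 2078 contribute their day counts.
Then 28 days into October 2078.
Total: 1 + 28 + 31 + 30 + 31 + 30 + 31 + 31 + 30 + 28 = 271.

271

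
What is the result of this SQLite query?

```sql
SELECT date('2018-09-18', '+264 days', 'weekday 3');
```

2019-06-12

Applying '+264 days' to 2018-09-18: counting 264 days forward gives 2019-06-09.
`weekday 3` advances to the next Wednesday; 2019-06-09 is a Sunday, so it moves forward to 2019-06-12.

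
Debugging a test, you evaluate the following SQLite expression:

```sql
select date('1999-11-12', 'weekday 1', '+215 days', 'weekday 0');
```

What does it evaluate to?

`weekday 1` advances to the next Monday; 1999-11-12 is a Friday, so it moves forward to 1999-11-15.
Applying '+215 days' to 1999-11-15: counting 215 days forward gives 2000-06-17.
`weekday 0` advances to the next Sunday; 2000-06-17 is a Saturday, so it moves forward to 2000-06-18.

2000-06-18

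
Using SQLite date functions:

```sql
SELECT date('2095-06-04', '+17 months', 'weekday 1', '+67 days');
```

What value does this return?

Adding +17 months to 2095-06-04 gives 2096-11-04.
`weekday 1` advances to the next Monday; 2096-11-04 is a Sunday, so it moves forward to 2096-11-05.
Applying '+67 days' to 2096-11-05: counting 67 days forward gives 2097-01-11.

2097-01-11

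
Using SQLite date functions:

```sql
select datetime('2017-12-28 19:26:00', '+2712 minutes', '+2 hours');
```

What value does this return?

2017-12-30 18:38:00

2712 minutes = 45h 12m; +2712 minutes from 2017-12-28 19:26:00 is 2017-12-30 16:38:00 (crosses midnight).
+2 hours from 2017-12-30 16:38:00 is 2017-12-30 18:38:00.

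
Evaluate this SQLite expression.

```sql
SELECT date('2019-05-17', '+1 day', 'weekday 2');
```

2019-05-21

Advancing 1 more day within May lands on 2019-05-18.
`weekday 2` advances to the next Tuesday; 2019-05-18 is a Saturday, so it moves forward to 2019-05-21.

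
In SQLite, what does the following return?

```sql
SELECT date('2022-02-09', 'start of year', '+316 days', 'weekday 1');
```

`start of year` rewinds 2022-02-09 to 2022-01-01.
Applying '+316 days' to 2022-01-01: counting 316 days forward gives 2022-11-13.
`weekday 1` advances to the next Monday; 2022-11-13 is a Sunday, so it moves forward to 2022-11-14.

2022-11-14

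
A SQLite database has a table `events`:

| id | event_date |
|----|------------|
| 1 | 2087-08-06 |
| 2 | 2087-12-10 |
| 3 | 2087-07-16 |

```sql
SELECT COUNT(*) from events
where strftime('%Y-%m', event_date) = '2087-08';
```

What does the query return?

Rows with year-month 2087-08: 2087-08-06 → 1.

1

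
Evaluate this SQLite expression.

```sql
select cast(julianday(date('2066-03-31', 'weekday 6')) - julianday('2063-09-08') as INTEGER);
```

`weekday 6` advances to the next Saturday; 2066-03-31 is a Wednesday, so it moves forward to 2066-04-03.
22 days remain in September 2063 after the 8th (30 − 8).
Full months from October 2063 through March 2066 contribute their day counts.
Then 3 days into April 2066.
Total: 22 + 31 + 30 + 31 + 31 + 29 + 31 + 30 + 31 + 30 + 31 + 31 + 30 + 31 + 30 + 31 + 31 + 28 + 31 + 30 + 31 + 30 + 31 + 31 + 30 + 31 + 30 + 31 + 31 + 28 + 31 + 3 = 938.

938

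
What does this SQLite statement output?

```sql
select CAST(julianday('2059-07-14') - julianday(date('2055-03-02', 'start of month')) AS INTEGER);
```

`start of month` rewinds 2055-03-02 to 2055-03-01.
30 days remain in March 2055 after the 1st (31 − 1).
Full months from April 2055 through June 2059 contribute their day counts.
Then 14 days into July 2059.
Total: 30 + 30 + 31 + 30 + 31 + 31 + 30 + 31 + 30 + 31 + 31 + 29 + 31 + 30 + 31 + 30 + 31 + 31 + 30 + 31 + 30 + 31 + 31 + 28 + 31 + 30 + 31 + 30 + 31 + 31 + 30 + 31 + 30 + 31 + 31 + 28 + 31 + 30 + 31 + 30 + 31 + 31 + 30 + 31 + 30 + 31 + 31 + 28 + 31 + 30 + 31 + 30 + 14 = 1596.

1596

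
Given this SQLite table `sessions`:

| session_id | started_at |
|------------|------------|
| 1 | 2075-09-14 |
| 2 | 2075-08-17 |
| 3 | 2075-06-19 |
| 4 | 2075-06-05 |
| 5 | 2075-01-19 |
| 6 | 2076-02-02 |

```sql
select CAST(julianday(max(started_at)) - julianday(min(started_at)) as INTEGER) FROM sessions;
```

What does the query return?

379

MIN = 2075-01-19, MAX = 2076-02-02.
12 days remain in January 2075 after the 19th (31 − 19).
Full months from February 2075 through January 2076 contribute their day counts.
Then 2 days into February 2076.
Total: 12 + 28 + 31 + 30 + 31 + 30 + 31 + 31 + 30 + 31 + 30 + 31 + 31 + 2 = 379.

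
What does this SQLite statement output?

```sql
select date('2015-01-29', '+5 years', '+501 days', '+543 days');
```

2022-12-08

Adding +5 years to 2015-01-29 gives 2020-01-29.
Applying '+501 days' to 2020-01-29: counting 501 days forward gives 2021-06-13.
Applying '+543 days' to 2021-06-13: counting 543 days forward gives 2022-12-08.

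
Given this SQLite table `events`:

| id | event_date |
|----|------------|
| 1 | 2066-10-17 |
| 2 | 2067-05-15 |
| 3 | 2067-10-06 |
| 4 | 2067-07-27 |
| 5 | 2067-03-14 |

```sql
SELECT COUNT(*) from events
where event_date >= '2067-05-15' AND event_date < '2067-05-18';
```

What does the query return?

Rows in [2067-05-15, 2067-05-18): 2067-05-15 → 1 row.

1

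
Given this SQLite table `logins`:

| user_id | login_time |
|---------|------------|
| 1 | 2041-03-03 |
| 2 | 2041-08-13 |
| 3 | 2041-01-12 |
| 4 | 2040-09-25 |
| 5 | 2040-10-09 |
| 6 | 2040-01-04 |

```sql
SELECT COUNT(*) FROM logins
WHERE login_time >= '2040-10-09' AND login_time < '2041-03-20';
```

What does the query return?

3

Rows in [2040-10-09, 2041-03-20): 2041-03-03, 2041-01-12, 2040-10-09 → 3 rows.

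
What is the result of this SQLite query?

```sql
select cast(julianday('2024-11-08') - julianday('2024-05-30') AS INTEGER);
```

162

1 day remains in May 2024 after the 30th (31 − 30).
June 2024: 30 days.
July 2024: 31 days.
August 2024: 31 days.
September 2024: 30 days.
October 2024: 31 days.
Then 8 days into November 2024.
Total: 1 + 30 + 31 + 31 + 30 + 31 + 8 = 162.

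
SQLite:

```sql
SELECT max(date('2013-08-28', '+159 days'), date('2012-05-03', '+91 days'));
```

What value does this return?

2014-02-03

date('2013-08-28', '+159 days') → 2014-02-03.
date('2012-05-03', '+91 days') → 2012-08-02.
Later of the two is 2014-02-03.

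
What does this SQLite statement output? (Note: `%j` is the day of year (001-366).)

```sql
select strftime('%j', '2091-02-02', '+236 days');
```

First apply '+236 days': 2091-02-02 → 2091-09-26.
Day-of-year for 2091-09-26: days since 2091-01-01 inclusive = 269, zero-padded to 269.

269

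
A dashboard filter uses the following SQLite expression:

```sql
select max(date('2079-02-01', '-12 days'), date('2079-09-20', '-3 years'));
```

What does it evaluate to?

2079-01-20

date('2079-02-01', '-12 days') → 2079-01-20.
date('2079-09-20', '-3 years') → 2076-09-20.
Later of the two is 2079-01-20.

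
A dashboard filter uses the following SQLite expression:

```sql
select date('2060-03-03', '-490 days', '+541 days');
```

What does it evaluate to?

Applying '-490 days' to 2060-03-03: counting 490 days back gives 2058-10-30.
Applying '+541 days' to 2058-10-30: counting 541 days forward gives 2060-04-23.

2060-04-23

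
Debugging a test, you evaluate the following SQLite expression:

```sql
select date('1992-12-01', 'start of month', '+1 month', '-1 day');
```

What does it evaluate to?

`start of month` rewinds 1992-12-01 to 1992-12-01.
Adding +1 month to 1992-12-01 gives 1993-01-01.
Going back 1 day from 1993-01-01 reaches 1992-12-31 (last day of December, 31 days).

1992-12-31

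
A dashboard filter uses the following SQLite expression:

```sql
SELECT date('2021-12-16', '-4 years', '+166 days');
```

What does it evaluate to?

2018-05-31

Adding -4 years to 2021-12-16 gives 2017-12-16.
Applying '+166 days' to 2017-12-16: counting 166 days forward gives 2018-05-31.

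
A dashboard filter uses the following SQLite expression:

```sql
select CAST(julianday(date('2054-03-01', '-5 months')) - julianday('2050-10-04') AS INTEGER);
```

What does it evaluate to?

Adding -5 months to 2054-03-01 gives 2053-10-01.
27 days remain in October 2050 after the 4th (31 − 4).
Full months from November 2050 through September 2053 contribute their day counts.
Then 1 day into October 2053.
Total: 27 + 30 + 31 + 31 + 28 + 31 + 30 + 31 + 30 + 31 + 31 + 30 + 31 + 30 + 31 + 31 + 29 + 31 + 30 + 31 + 30 + 31 + 31 + 30 + 31 + 30 + 31 + 31 + 28 + 31 + 30 + 31 + 30 + 31 + 31 + 30 + 1 = 1093.

1093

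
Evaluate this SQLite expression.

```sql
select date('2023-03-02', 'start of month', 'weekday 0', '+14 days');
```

2023-03-19

`start of month` rewinds 2023-03-02 to 2023-03-01.
`weekday 0` advances to the next Sunday; 2023-03-01 is a Wednesday, so it moves forward to 2023-03-05.
Advancing 14 more days within March lands on 2023-03-19.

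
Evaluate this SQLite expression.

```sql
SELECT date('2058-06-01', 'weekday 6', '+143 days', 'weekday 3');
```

2058-10-23

`weekday 6` advances to the next Saturday; 2058-06-01 is already a Saturday, so it stays at 2058-06-01.
Applying '+143 days' to 2058-06-01: counting 143 days forward gives 2058-10-22.
`weekday 3` advances to the next Wednesday; 2058-10-22 is a Tuesday, so it moves forward to 2058-10-23.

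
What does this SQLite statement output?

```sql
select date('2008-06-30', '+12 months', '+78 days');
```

Adding +12 months to 2008-06-30 gives 2009-06-30.
Applying '+78 days' to 2009-06-30: counting 78 days forward gives 2009-09-16.

2009-09-16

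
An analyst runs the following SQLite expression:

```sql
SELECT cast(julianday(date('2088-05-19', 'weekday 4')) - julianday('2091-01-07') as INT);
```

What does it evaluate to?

`weekday 4` advances to the next Thursday; 2088-05-19 is a Wednesday, so it moves forward to 2088-05-20.
11 days remain in May 2088 after the 20th (31 − 20).
Full months from June 2088 through December 2090 contribute their day counts.
Then 7 days into January 2091.
Total: 11 + 30 + 31 + 31 + 30 + 31 + 30 + 31 + 31 + 28 + 31 + 30 + 31 + 30 + 31 + 31 + 30 + 31 + 30 + 31 + 31 + 28 + 31 + 30 + 31 + 30 + 31 + 31 + 30 + 31 + 30 + 31 + 7 = 962.
The subtraction is earlier − later, so the result is −962 → -962.

-962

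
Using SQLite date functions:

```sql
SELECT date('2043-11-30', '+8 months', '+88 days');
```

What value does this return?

2044-10-26

Adding +8 months to 2043-11-30 gives 2044-07-30.
Applying '+88 days' to 2044-07-30: counting 88 days forward gives 2044-10-26.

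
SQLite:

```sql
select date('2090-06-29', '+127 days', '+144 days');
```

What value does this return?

2091-03-27

Applying '+127 days' to 2090-06-29: counting 127 days forward gives 2090-11-03.
Applying '+144 days' to 2090-11-03: counting 144 days forward gives 2091-03-27.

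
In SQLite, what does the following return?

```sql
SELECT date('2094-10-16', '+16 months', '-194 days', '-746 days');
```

2093-07-21

Adding +16 months to 2094-10-16 gives 2096-02-16.
Applying '-194 days' to 2096-02-16: counting 194 days back gives 2095-08-06.
Applying '-746 days' to 2095-08-06: counting 746 days back gives 2093-07-21.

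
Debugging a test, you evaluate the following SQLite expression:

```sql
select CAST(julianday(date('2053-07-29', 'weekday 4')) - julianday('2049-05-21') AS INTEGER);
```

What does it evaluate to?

`weekday 4` advances to the next Thursday; 2053-07-29 is a Tuesday, so it moves forward to 2053-07-31.
10 days remain in May 2049 after the 21st (31 − 21).
Full months from June 2049 through June 2053 contribute their day counts.
Then 31 days into July 2053.
Total: 10 + 30 + 31 + 31 + 30 + 31 + 30 + 31 + 31 + 28 + 31 + 30 + 31 + 30 + 31 + 31 + 30 + 31 + 30 + 31 + 31 + 28 + 31 + 30 + 31 + 30 + 31 + 31 + 30 + 31 + 30 + 31 + 31 + 29 + 31 + 30 + 31 + 30 + 31 + 31 + 30 + 31 + 30 + 31 + 31 + 28 + 31 + 30 + 31 + 30 + 31 = 1532.

1532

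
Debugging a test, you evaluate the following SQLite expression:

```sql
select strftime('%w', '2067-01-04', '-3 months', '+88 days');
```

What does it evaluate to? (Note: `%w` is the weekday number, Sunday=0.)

5

First apply '-3 months', '+88 days': 2067-01-04 → 2066-12-31.
2066-12-31 is a Friday; with Sunday=0 that is 5.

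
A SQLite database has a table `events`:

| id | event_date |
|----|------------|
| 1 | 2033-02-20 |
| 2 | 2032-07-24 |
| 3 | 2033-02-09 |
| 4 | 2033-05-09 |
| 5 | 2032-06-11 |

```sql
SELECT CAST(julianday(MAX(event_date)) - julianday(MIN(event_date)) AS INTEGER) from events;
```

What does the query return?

MIN = 2032-06-11, MAX = 2033-05-09.
19 days remain in June 2032 after the 11th (30 − 11).
Full months from July 2032 through April 2033 contribute their day counts.
Then 9 days into May 2033.
Total: 19 + 31 + 31 + 30 + 31 + 30 + 31 + 31 + 28 + 31 + 30 + 9 = 332.

332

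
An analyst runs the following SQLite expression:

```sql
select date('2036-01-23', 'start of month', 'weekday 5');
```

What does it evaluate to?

2036-01-04

`start of month` rewinds 2036-01-23 to 2036-01-01.
`weekday 5` advances to the next Friday; 2036-01-01 is a Tuesday, so it moves forward to 2036-01-04.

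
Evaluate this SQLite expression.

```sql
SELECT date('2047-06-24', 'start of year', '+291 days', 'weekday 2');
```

`start of year` rewinds 2047-06-24 to 2047-01-01.
Applying '+291 days' to 2047-01-01: counting 291 days forward gives 2047-10-19.
`weekday 2` advances to the next Tuesday; 2047-10-19 is a Saturday, so it moves forward to 2047-10-22.

2047-10-22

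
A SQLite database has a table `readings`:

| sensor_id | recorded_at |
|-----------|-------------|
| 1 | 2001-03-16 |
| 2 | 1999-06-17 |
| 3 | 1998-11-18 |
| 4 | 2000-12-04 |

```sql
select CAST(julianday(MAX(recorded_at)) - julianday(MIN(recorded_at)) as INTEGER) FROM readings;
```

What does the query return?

MIN = 1998-11-18, MAX = 2001-03-16.
12 days remain in November 1998 after the 18th (30 − 18).
Full months from December 1998 through February 2001 contribute their day counts.
Then 16 days into March 2001.
Total: 12 + 31 + 31 + 28 + 31 + 30 + 31 + 30 + 31 + 31 + 30 + 31 + 30 + 31 + 31 + 29 + 31 + 30 + 31 + 30 + 31 + 31 + 30 + 31 + 30 + 31 + 31 + 28 + 16 = 849.

849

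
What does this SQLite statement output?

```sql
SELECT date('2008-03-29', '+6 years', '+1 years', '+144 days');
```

Adding +6 years to 2008-03-29 gives 2014-03-29.
Adding +1 year to 2014-03-29 gives 2015-03-29.
Applying '+144 days' to 2015-03-29: counting 144 days forward gives 2015-08-20.

2015-08-20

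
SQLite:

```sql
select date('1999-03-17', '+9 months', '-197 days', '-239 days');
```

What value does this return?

Adding +9 months to 1999-03-17 gives 1999-12-17.
Applying '-197 days' to 1999-12-17: counting 197 days back gives 1999-06-03.
Applying '-239 days' to 1999-06-03: counting 239 days back gives 1998-10-07.

1998-10-07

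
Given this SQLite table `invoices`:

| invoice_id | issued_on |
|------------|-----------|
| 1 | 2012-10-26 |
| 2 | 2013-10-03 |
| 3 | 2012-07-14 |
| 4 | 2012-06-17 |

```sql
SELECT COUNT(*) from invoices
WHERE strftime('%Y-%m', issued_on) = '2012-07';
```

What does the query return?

Rows with year-month 2012-07: 2012-07-14 → 1.

1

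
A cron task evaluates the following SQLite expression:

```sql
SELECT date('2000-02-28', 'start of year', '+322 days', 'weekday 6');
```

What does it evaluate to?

2000-11-18

`start of year` rewinds 2000-02-28 to 2000-01-01.
Applying '+322 days' to 2000-01-01: counting 322 days forward gives 2000-11-18.
`weekday 6` advances to the next Saturday; 2000-11-18 is already a Saturday, so it stays at 2000-11-18.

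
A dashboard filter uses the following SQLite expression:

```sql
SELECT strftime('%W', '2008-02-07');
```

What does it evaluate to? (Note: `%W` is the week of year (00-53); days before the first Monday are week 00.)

2008-02-07 is a Thursday. SQLite's %W counts Mondays since the year started; the result is 05.

05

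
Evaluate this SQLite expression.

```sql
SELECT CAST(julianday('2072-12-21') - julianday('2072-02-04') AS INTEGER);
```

321

25 days remain in February 2072 after the 4th (29 − 4).
Full months from March 2072 through November 2072 contribute their day counts.
Then 21 days into December 2072.
Total: 25 + 31 + 30 + 31 + 30 + 31 + 31 + 30 + 31 + 30 + 21 = 321.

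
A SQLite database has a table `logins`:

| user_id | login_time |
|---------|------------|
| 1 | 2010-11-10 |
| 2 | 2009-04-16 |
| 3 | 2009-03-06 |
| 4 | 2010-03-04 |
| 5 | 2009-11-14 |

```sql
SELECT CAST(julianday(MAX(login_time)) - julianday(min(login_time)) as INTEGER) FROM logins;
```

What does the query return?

614

MIN = 2009-03-06, MAX = 2010-11-10.
25 days remain in March 2009 after the 6th (31 − 6).
Full months from April 2009 through October 2010 contribute their day counts.
Then 10 days into November 2010.
Total: 25 + 30 + 31 + 30 + 31 + 31 + 30 + 31 + 30 + 31 + 31 + 28 + 31 + 30 + 31 + 30 + 31 + 31 + 30 + 31 + 10 = 614.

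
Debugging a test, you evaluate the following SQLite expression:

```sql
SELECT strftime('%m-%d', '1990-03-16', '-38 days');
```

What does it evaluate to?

02-06

First apply '-38 days': 1990-03-16 → 1990-02-06.
`%m-%d` extracts the month-day: 02-06.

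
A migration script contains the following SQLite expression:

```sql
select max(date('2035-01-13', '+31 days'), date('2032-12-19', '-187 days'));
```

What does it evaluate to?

2035-02-13

date('2035-01-13', '+31 days') → 2035-02-13.
date('2032-12-19', '-187 days') → 2032-06-15.
Later of the two is 2035-02-13.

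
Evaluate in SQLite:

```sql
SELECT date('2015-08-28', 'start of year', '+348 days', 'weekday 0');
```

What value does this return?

`start of year` rewinds 2015-08-28 to 2015-01-01.
Applying '+348 days' to 2015-01-01: counting 348 days forward gives 2015-12-15.
`weekday 0` advances to the next Sunday; 2015-12-15 is a Tuesday, so it moves forward to 2015-12-20.

2015-12-20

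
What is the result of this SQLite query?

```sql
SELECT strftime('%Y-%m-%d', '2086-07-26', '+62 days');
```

2086-09-26

First apply '+62 days': 2086-07-26 → 2086-09-26.
`%Y-%m-%d` extracts the ISO date: 2086-09-26.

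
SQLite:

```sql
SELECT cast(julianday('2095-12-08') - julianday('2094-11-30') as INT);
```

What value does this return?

373

0 days remain in November 2094 after the 30th (30 − 30).
Full months from December 2094 through November 2095 contribute their day counts.
Then 8 days into December 2095.
Total: 0 + 31 + 31 + 28 + 31 + 30 + 31 + 30 + 31 + 31 + 30 + 31 + 30 + 8 = 373.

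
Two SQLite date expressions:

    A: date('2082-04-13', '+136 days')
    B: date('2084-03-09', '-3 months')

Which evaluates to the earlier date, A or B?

A = 2082-08-27.
B = 2083-12-09.
A is earlier.

A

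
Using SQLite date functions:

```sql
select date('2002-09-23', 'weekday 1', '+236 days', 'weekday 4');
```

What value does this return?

`weekday 1` advances to the next Monday; 2002-09-23 is already a Monday, so it stays at 2002-09-23.
Applying '+236 days' to 2002-09-23: counting 236 days forward gives 2003-05-17.
`weekday 4` advances to the next Thursday; 2003-05-17 is a Saturday, so it moves forward to 2003-05-22.

2003-05-22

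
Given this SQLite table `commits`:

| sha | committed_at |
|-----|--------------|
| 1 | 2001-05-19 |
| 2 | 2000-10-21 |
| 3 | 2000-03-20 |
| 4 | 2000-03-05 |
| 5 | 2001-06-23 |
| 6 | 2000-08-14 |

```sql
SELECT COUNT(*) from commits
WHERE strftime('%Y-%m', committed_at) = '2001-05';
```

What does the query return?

1

Rows with year-month 2001-05: 2001-05-19 → 1.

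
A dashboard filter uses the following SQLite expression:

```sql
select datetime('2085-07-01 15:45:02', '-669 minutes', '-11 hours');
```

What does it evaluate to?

669 minutes = 11h 9m; -669 minutes from 2085-07-01 15:45:02 is 2085-07-01 04:36:02.
-11 hours from 2085-07-01 04:36:02 is 2085-06-30 17:36:02 (crosses midnight).

2085-06-30 17:36:02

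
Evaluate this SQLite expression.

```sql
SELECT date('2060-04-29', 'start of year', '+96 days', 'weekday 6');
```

`start of year` rewinds 2060-04-29 to 2060-01-01.
Applying '+96 days' to 2060-01-01: counting 96 days forward gives 2060-04-06.
`weekday 6` advances to the next Saturday; 2060-04-06 is a Tuesday, so it moves forward to 2060-04-10.

2060-04-10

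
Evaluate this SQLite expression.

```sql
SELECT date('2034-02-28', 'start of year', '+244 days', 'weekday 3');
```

2034-09-06

`start of year` rewinds 2034-02-28 to 2034-01-01.
Applying '+244 days' to 2034-01-01: counting 244 days forward gives 2034-09-02.
`weekday 3` advances to the next Wednesday; 2034-09-02 is a Saturday, so it moves forward to 2034-09-06.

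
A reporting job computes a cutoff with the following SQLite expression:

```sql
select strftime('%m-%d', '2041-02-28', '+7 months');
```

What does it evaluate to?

09-28

First apply '+7 months': 2041-02-28 → 2041-09-28.
`%m-%d` extracts the month-day: 09-28.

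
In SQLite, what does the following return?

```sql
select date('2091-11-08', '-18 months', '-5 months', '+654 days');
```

Adding -18 months to 2091-11-08 gives 2090-05-08.
Adding -5 months to 2090-05-08 gives 2089-12-08.
Applying '+654 days' to 2089-12-08: counting 654 days forward gives 2091-09-23.

2091-09-23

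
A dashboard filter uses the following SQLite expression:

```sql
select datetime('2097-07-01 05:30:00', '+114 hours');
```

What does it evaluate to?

2097-07-05 23:30:00

+114 hours from 2097-07-01 05:30:00 is 2097-07-05 23:30:00 (crosses midnight).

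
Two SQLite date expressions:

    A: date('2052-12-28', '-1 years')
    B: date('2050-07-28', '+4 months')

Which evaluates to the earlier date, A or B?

B

A = 2051-12-28.
B = 2050-11-28.
B is earlier.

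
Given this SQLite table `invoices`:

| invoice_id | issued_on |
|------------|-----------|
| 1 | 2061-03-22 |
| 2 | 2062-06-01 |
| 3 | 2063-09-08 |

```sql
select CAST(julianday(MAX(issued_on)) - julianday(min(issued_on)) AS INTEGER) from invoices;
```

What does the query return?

MIN = 2061-03-22, MAX = 2063-09-08.
9 days remain in March 2061 after the 22nd (31 − 22).
Full months from April 2061 through August 2063 contribute their day counts.
Then 8 days into September 2063.
Total: 9 + 30 + 31 + 30 + 31 + 31 + 30 + 31 + 30 + 31 + 31 + 28 + 31 + 30 + 31 + 30 + 31 + 31 + 30 + 31 + 30 + 31 + 31 + 28 + 31 + 30 + 31 + 30 + 31 + 31 + 8 = 900.

900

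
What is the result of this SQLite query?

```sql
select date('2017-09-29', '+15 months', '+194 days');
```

Adding +15 months to 2017-09-29 gives 2018-12-29.
Applying '+194 days' to 2018-12-29: counting 194 days forward gives 2019-07-11.

2019-07-11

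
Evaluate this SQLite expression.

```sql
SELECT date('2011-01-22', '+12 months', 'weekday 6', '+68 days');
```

Adding +12 months to 2011-01-22 gives 2012-01-22.
`weekday 6` advances to the next Saturday; 2012-01-22 is a Sunday, so it moves forward to 2012-01-28.
Applying '+68 days' to 2012-01-28: counting 68 days forward gives 2012-04-05.

2012-04-05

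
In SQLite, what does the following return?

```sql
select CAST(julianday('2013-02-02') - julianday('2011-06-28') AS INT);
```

585

2 days remain in June 2011 after the 28th (30 − 28).
Full months from July 2011 through January 2013 contribute their day counts.
Then 2 days into February 2013.
Total: 2 + 31 + 31 + 30 + 31 + 30 + 31 + 31 + 29 + 31 + 30 + 31 + 30 + 31 + 31 + 30 + 31 + 30 + 31 + 31 + 2 = 585.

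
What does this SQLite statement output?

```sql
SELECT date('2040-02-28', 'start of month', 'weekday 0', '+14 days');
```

2040-02-19

`start of month` rewinds 2040-02-28 to 2040-02-01.
`weekday 0` advances to the next Sunday; 2040-02-01 is a Wednesday, so it moves forward to 2040-02-05.
Advancing 14 more days within February lands on 2040-02-19.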